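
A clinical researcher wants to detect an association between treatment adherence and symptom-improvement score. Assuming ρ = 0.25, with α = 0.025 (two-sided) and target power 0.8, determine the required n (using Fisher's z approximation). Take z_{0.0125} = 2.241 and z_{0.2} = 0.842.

Fisher's z: C = ½·ln((1+r)/(1−r)) = ½·ln(1.6667) = 0.2554.
n = ((z_{α/2} + z_β)/C)² + 3.
(2.241 + 0.842) / 0.2554 = 3.083 / 0.2554 = 12.071.
n = 12.071² + 3 = 145.72 + 3 = 148.7.
Round up.

n = 149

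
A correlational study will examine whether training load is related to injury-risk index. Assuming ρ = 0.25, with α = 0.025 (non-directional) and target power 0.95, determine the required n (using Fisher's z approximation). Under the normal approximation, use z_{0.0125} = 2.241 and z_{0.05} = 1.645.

Fisher's z: C = ½·ln((1+r)/(1−r)) = ½·ln(1.6667) = 0.2554.
n = ((z_{α/2} + z_β)/C)² + 3.
(2.241 + 1.645) / 0.2554 = 3.886 / 0.2554 = 15.215.
n = 15.215² + 3 = 231.51 + 3 = 234.5.
Round up.

n = 235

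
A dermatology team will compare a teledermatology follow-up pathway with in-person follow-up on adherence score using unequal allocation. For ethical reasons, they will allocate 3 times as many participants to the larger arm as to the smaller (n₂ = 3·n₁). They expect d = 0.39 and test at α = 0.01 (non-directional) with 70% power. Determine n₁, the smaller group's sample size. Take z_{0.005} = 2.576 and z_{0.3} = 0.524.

n₁ = 85

With allocation ratio k = n₂/n₁ = 3, Var(x̄₁−x̄₂) = σ²(1/n₁ + 1/(k·n₁)) = σ²·(k+1)/(k·n₁).
So n₁ = (1 + 1/k)·((z_{α/2} + z_β)/d)² = 1.333 × (3.100/0.39)².
n₁ = 1.333 × 63.18 = 84.2.
Round up: n₁ = 85, giving n₂ = 3 × 85 = 255.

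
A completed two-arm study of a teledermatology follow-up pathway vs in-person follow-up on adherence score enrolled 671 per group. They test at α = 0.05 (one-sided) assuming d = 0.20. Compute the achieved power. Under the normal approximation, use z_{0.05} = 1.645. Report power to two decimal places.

For two equal groups, power = Φ(d·√(n/2) − z_{α}).
d·√(n/2) = 0.20 × √(671/2) = 0.20 × 18.317 = 3.663.
z_β = 3.663 − 1.645 = 2.018.
Power = Φ(2.018) = 0.978.

power ≈ 0.98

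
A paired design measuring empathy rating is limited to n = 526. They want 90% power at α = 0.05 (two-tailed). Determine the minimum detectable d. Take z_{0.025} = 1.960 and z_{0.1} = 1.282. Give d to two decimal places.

d_min ≈ 0.14

For a single sample (or paired design) of n = 526: d_min = (z_{α/2} + z_β)/√n.
z-sum = 1.960 + 1.282 = 3.242.
d_min = 3.242 / √526 = 3.242 / 22.935 = 0.141.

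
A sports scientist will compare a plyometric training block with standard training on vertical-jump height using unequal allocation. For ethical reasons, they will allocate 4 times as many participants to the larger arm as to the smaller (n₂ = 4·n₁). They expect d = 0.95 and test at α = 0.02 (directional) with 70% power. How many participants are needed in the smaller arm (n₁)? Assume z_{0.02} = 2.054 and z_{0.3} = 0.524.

n₁ = 10

With allocation ratio k = n₂/n₁ = 4, Var(x̄₁−x̄₂) = σ²(1/n₁ + 1/(k·n₁)) = σ²·(k+1)/(k·n₁).
So n₁ = (1 + 1/k)·((z_{α} + z_β)/d)² = 1.250 × (2.578/0.95)².
n₁ = 1.250 × 7.36 = 9.2.
Round up: n₁ = 10, giving n₂ = 4 × 10 = 40.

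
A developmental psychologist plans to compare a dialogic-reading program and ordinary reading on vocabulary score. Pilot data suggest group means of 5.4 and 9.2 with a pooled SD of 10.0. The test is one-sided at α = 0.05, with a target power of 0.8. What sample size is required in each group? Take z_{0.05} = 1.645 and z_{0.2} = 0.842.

Cohen's d = |M₁ − M₂| / SD_pooled = |5.4 − 9.2| / 10.0 = 3.8 / 10.0 = 0.380.
For two independent groups with equal n: n = 2·((z_{α} + z_β) / d)².
z_{α} + z_β = 1.645 + 0.842 = 2.487.
n = 2 × (2.487 / 0.380)² = 2 × 6.545² = 2 × 42.83 = 85.7.
Round up to the next whole participant.

n = 86 per group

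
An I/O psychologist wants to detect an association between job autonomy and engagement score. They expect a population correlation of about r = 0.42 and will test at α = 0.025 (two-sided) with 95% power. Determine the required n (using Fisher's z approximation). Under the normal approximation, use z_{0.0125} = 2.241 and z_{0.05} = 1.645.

n = 79

Fisher's z: C = ½·ln((1+r)/(1−r)) = ½·ln(2.4483) = 0.4477.
n = ((z_{α/2} + z_β)/C)² + 3.
(2.241 + 1.645) / 0.4477 = 3.886 / 0.4477 = 8.680.
n = 8.680² + 3 = 75.34 + 3 = 78.3.
Round up.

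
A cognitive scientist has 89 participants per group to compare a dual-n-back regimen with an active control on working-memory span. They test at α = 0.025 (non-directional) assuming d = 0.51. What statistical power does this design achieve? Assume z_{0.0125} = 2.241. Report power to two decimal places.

power ≈ 0.88

For two equal groups, power = Φ(d·√(n/2) − z_{α/2}).
d·√(n/2) = 0.51 × √(89/2) = 0.51 × 6.671 = 3.402.
z_β = 3.402 − 2.241 = 1.161.
Power = Φ(1.161) = 0.877.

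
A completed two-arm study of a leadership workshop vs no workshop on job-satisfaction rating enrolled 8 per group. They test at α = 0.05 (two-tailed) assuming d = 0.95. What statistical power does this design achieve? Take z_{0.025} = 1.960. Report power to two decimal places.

power ≈ 0.48

For two equal groups, power = Φ(d·√(n/2) − z_{α/2}).
d·√(n/2) = 0.95 × √(8/2) = 0.95 × 2.000 = 1.900.
z_β = 1.900 − 1.960 = -0.060.
Power = Φ(-0.060) = 0.476.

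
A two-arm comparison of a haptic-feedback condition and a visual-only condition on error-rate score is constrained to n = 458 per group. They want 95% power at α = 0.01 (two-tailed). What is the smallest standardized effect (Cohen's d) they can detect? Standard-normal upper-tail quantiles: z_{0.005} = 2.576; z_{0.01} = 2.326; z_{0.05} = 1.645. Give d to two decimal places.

d_min ≈ 0.28

For two independent groups of n = 458 each: d_min = (z_{α/2} + z_β)·√(2/n).
z-sum = 2.576 + 1.645 = 4.221.
d_min = 4.221 × √(2/458) = 4.221 × 0.0661 = 0.279.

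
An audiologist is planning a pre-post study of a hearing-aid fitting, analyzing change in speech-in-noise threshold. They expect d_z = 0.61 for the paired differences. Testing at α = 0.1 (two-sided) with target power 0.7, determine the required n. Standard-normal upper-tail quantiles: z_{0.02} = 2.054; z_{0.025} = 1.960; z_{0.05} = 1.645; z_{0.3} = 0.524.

For a paired (one-sample on differences) test: n = ((z_{α/2} + z_β) / d)².
z_{α/2} + z_β = 1.645 + 0.524 = 2.169.
n = (2.169 / 0.61)² = 3.556² = 12.64.
Round up.

n = 13 pairs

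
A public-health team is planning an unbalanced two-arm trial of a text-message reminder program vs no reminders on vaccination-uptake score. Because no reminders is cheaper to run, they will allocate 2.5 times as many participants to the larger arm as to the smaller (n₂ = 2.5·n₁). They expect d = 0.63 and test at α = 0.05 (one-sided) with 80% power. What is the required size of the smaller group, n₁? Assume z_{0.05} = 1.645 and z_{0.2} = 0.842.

With allocation ratio k = n₂/n₁ = 2.5, Var(x̄₁−x̄₂) = σ²(1/n₁ + 1/(k·n₁)) = σ²·(k+1)/(k·n₁).
So n₁ = (1 + 1/k)·((z_{α} + z_β)/d)² = 1.400 × (2.487/0.63)².
n₁ = 1.400 × 15.58 = 21.8.
Round up: n₁ = 22, giving n₂ = 2.5 × 22 = 55.

n₁ = 22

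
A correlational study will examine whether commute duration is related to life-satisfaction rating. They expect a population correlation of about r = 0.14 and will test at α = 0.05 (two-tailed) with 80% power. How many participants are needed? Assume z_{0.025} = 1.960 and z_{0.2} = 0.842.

Fisher's z: C = ½·ln((1+r)/(1−r)) = ½·ln(1.3256) = 0.1409.
n = ((z_{α/2} + z_β)/C)² + 3.
(1.960 + 0.842) / 0.1409 = 2.802 / 0.1409 = 19.886.
n = 19.886² + 3 = 395.47 + 3 = 398.5.
Round up.

n = 399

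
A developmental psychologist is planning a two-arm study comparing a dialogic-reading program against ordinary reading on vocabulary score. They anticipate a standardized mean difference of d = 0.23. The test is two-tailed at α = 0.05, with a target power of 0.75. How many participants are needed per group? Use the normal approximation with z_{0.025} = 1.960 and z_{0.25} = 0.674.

n = 263 per group

For two independent groups with equal n: n = 2·((z_{α/2} + z_β) / d)².
z_{α/2} + z_β = 1.960 + 0.674 = 2.634.
n = 2 × (2.634 / 0.23)² = 2 × 11.452² = 2 × 131.15 = 262.3.
Round up to the next whole participant.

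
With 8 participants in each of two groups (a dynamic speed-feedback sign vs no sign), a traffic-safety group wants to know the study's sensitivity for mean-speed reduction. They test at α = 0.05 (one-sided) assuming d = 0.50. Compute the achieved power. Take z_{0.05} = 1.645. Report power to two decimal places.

For two equal groups, power = Φ(d·√(n/2) − z_{α}).
d·√(n/2) = 0.50 × √(8/2) = 0.50 × 2.000 = 1.000.
z_β = 1.000 − 1.645 = -0.645.
Power = Φ(-0.645) = 0.259.

power ≈ 0.26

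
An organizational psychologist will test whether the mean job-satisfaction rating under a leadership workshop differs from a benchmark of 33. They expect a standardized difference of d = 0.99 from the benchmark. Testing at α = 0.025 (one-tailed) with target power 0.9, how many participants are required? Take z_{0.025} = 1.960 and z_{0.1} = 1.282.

n = 11

For a one-sample test: n = ((z_{α} + z_β) / d)².
z_{α} + z_β = 1.960 + 1.282 = 3.242.
n = (3.242 / 0.99)² = 3.275² = 10.72.
Round up.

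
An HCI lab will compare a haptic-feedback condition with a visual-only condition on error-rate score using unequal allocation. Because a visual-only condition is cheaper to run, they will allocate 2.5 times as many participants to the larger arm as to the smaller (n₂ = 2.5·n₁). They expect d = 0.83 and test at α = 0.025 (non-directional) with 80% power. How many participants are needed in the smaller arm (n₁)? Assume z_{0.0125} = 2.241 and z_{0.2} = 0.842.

n₁ = 20

With allocation ratio k = n₂/n₁ = 2.5, Var(x̄₁−x̄₂) = σ²(1/n₁ + 1/(k·n₁)) = σ²·(k+1)/(k·n₁).
So n₁ = (1 + 1/k)·((z_{α/2} + z_β)/d)² = 1.400 × (3.083/0.83)².
n₁ = 1.400 × 13.80 = 19.3.
Round up: n₁ = 20, giving n₂ = 2.5 × 20 = 50.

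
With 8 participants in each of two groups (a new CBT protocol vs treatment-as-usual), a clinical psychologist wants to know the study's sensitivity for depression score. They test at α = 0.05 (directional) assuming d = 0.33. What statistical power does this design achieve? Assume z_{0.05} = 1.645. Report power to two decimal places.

power ≈ 0.16

For two equal groups, power = Φ(d·√(n/2) − z_{α}).
d·√(n/2) = 0.33 × √(8/2) = 0.33 × 2.000 = 0.660.
z_β = 0.660 − 1.645 = -0.985.
Power = Φ(-0.985) = 0.162.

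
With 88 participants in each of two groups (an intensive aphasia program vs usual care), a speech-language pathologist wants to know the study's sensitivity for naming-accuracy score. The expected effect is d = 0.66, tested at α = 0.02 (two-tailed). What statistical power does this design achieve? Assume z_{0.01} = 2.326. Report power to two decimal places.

power ≈ 0.98

For two equal groups, power = Φ(d·√(n/2) − z_{α/2}).
d·√(n/2) = 0.66 × √(88/2) = 0.66 × 6.633 = 4.378.
z_β = 4.378 − 2.326 = 2.052.
Power = Φ(2.052) = 0.980.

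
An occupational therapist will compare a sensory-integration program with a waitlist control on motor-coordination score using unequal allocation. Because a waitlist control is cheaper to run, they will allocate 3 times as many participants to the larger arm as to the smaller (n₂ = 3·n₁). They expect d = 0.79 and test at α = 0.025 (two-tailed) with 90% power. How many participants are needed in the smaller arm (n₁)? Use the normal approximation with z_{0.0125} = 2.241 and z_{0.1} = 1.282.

n₁ = 27

With allocation ratio k = n₂/n₁ = 3, Var(x̄₁−x̄₂) = σ²(1/n₁ + 1/(k·n₁)) = σ²·(k+1)/(k·n₁).
So n₁ = (1 + 1/k)·((z_{α/2} + z_β)/d)² = 1.333 × (3.523/0.79)².
n₁ = 1.333 × 19.89 = 26.5.
Round up: n₁ = 27, giving n₂ = 3 × 27 = 81.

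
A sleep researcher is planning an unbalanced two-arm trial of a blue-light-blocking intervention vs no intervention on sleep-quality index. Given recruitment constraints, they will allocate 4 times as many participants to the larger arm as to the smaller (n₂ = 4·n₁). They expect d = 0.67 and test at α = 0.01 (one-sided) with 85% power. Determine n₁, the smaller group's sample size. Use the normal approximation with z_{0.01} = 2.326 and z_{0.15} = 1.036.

n₁ = 32

With allocation ratio k = n₂/n₁ = 4, Var(x̄₁−x̄₂) = σ²(1/n₁ + 1/(k·n₁)) = σ²·(k+1)/(k·n₁).
So n₁ = (1 + 1/k)·((z_{α} + z_β)/d)² = 1.250 × (3.362/0.67)².
n₁ = 1.250 × 25.18 = 31.5.
Round up: n₁ = 32, giving n₂ = 4 × 32 = 128.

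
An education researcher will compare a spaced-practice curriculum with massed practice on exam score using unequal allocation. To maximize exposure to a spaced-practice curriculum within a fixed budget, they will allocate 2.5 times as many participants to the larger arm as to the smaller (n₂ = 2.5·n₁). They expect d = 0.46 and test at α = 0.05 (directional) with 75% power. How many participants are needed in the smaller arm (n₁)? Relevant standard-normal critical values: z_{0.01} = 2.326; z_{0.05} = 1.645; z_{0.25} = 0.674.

With allocation ratio k = n₂/n₁ = 2.5, Var(x̄₁−x̄₂) = σ²(1/n₁ + 1/(k·n₁)) = σ²·(k+1)/(k·n₁).
So n₁ = (1 + 1/k)·((z_{α} + z_β)/d)² = 1.400 × (2.319/0.46)².
n₁ = 1.400 × 25.41 = 35.6.
Round up: n₁ = 36, giving n₂ = 2.5 × 36 = 90.

n₁ = 36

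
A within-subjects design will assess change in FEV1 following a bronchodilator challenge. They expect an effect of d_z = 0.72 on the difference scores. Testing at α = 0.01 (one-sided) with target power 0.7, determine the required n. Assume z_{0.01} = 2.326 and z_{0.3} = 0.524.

n = 16 pairs

For a paired (one-sample on differences) test: n = ((z_{α} + z_β) / d)².
z_{α} + z_β = 2.326 + 0.524 = 2.850.
n = (2.850 / 0.72)² = 3.958² = 15.67.
Round up.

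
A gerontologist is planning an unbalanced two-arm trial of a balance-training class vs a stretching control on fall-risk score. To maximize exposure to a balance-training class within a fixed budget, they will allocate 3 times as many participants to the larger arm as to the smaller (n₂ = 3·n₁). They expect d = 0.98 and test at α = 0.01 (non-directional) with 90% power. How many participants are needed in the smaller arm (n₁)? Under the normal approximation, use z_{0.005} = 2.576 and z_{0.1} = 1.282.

With allocation ratio k = n₂/n₁ = 3, Var(x̄₁−x̄₂) = σ²(1/n₁ + 1/(k·n₁)) = σ²·(k+1)/(k·n₁).
So n₁ = (1 + 1/k)·((z_{α/2} + z_β)/d)² = 1.333 × (3.858/0.98)².
n₁ = 1.333 × 15.50 = 20.7.
Round up: n₁ = 21, giving n₂ = 3 × 21 = 63.

n₁ = 21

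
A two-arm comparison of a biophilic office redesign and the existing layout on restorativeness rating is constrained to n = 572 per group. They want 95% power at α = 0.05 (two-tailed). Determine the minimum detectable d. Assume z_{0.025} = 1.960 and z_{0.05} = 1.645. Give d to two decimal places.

For two independent groups of n = 572 each: d_min = (z_{α/2} + z_β)·√(2/n).
z-sum = 1.960 + 1.645 = 3.605.
d_min = 3.605 × √(2/572) = 3.605 × 0.0591 = 0.213.

d_min ≈ 0.21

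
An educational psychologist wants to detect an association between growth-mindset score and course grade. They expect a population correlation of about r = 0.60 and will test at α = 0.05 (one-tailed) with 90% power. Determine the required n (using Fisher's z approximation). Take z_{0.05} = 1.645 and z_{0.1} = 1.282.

n = 21

Fisher's z: C = ½·ln((1+r)/(1−r)) = ½·ln(4.0000) = 0.6931.
n = ((z_{α} + z_β)/C)² + 3.
(1.645 + 1.282) / 0.6931 = 2.927 / 0.6931 = 4.223.
n = 4.223² + 3 = 17.83 + 3 = 20.8.
Round up.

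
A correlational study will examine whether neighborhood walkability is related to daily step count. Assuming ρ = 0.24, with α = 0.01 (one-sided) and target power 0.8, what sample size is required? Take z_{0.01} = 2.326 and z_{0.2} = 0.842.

n = 171

Fisher's z: C = ½·ln((1+r)/(1−r)) = ½·ln(1.6316) = 0.2448.
n = ((z_{α} + z_β)/C)² + 3.
(2.326 + 0.842) / 0.2448 = 3.168 / 0.2448 = 12.941.
n = 12.941² + 3 = 167.47 + 3 = 170.5.
Round up.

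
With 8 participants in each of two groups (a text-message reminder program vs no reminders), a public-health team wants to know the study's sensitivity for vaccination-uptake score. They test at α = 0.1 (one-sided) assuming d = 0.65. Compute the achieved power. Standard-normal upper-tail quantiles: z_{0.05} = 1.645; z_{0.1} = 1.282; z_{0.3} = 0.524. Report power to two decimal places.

For two equal groups, power = Φ(d·√(n/2) − z_{α}).
d·√(n/2) = 0.65 × √(8/2) = 0.65 × 2.000 = 1.300.
z_β = 1.300 − 1.282 = 0.018.
Power = Φ(0.018) = 0.507.

power ≈ 0.51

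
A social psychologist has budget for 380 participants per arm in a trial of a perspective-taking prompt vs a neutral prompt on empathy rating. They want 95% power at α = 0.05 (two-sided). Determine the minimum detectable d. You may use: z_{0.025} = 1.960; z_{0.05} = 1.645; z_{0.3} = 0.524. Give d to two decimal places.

For two independent groups of n = 380 each: d_min = (z_{α/2} + z_β)·√(2/n).
z-sum = 1.960 + 1.645 = 3.605.
d_min = 3.605 × √(2/380) = 3.605 × 0.0725 = 0.262.

d_min ≈ 0.26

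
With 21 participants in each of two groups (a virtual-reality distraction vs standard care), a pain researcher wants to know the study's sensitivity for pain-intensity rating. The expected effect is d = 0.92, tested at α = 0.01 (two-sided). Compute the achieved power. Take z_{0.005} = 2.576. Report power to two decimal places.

For two equal groups, power = Φ(d·√(n/2) − z_{α/2}).
d·√(n/2) = 0.92 × √(21/2) = 0.92 × 3.240 = 2.981.
z_β = 2.981 − 2.576 = 0.405.
Power = Φ(0.405) = 0.657.

power ≈ 0.66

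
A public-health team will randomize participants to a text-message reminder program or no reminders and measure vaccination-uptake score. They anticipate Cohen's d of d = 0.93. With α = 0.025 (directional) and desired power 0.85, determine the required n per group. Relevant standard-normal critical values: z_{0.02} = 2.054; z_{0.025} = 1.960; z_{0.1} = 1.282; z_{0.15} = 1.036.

For two independent groups with equal n: n = 2·((z_{α} + z_β) / d)².
z_{α} + z_β = 1.960 + 1.036 = 2.996.
n = 2 × (2.996 / 0.93)² = 2 × 3.222² = 2 × 10.38 = 20.8.
Round up to the next whole participant.

n = 21 per group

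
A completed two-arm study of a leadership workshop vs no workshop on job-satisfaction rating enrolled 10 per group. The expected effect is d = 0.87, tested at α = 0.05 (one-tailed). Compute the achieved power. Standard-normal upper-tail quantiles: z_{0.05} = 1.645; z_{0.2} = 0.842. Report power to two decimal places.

power ≈ 0.62

For two equal groups, power = Φ(d·√(n/2) − z_{α}).
d·√(n/2) = 0.87 × √(10/2) = 0.87 × 2.236 = 1.945.
z_β = 1.945 − 1.645 = 0.300.
Power = Φ(0.300) = 0.618.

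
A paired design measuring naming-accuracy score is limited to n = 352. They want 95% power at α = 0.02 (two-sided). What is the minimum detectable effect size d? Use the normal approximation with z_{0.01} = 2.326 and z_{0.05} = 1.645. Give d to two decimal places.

For a single sample (or paired design) of n = 352: d_min = (z_{α/2} + z_β)/√n.
z-sum = 2.326 + 1.645 = 3.971.
d_min = 3.971 / √352 = 3.971 / 18.762 = 0.212.

d_min ≈ 0.21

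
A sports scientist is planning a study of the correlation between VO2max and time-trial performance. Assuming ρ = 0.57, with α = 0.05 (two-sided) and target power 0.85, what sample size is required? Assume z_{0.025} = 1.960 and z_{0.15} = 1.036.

n = 25

Fisher's z: C = ½·ln((1+r)/(1−r)) = ½·ln(3.6512) = 0.6475.
n = ((z_{α/2} + z_β)/C)² + 3.
(1.960 + 1.036) / 0.6475 = 2.996 / 0.6475 = 4.627.
n = 4.627² + 3 = 21.41 + 3 = 24.4.
Round up.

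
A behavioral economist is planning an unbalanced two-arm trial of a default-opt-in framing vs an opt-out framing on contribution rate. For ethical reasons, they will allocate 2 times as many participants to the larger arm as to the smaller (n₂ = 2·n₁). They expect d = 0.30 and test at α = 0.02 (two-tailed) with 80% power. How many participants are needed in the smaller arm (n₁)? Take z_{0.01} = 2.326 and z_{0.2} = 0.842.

n₁ = 168

With allocation ratio k = n₂/n₁ = 2, Var(x̄₁−x̄₂) = σ²(1/n₁ + 1/(k·n₁)) = σ²·(k+1)/(k·n₁).
So n₁ = (1 + 1/k)·((z_{α/2} + z_β)/d)² = 1.500 × (3.168/0.30)².
n₁ = 1.500 × 111.51 = 167.3.
Round up: n₁ = 168, giving n₂ = 2 × 168 = 336.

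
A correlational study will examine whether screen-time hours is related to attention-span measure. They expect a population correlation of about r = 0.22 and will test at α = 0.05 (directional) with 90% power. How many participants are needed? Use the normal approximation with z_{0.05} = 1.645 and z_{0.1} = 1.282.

Fisher's z: C = ½·ln((1+r)/(1−r)) = ½·ln(1.5641) = 0.2237.
n = ((z_{α} + z_β)/C)² + 3.
(1.645 + 1.282) / 0.2237 = 2.927 / 0.2237 = 13.084.
n = 13.084² + 3 = 171.20 + 3 = 174.2.
Round up.

n = 175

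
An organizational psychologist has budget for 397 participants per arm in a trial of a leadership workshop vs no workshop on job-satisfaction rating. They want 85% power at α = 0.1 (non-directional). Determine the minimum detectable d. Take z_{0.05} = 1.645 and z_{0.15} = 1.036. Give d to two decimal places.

d_min ≈ 0.19

For two independent groups of n = 397 each: d_min = (z_{α/2} + z_β)·√(2/n).
z-sum = 1.645 + 1.036 = 2.681.
d_min = 2.681 × √(2/397) = 2.681 × 0.0710 = 0.190.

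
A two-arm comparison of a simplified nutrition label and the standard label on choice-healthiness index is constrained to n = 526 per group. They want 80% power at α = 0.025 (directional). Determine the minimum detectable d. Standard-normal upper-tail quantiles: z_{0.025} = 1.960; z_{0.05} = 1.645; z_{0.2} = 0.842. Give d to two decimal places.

d_min ≈ 0.17

For two independent groups of n = 526 each: d_min = (z_{α} + z_β)·√(2/n).
z-sum = 1.960 + 0.842 = 2.802.
d_min = 2.802 × √(2/526) = 2.802 × 0.0617 = 0.173.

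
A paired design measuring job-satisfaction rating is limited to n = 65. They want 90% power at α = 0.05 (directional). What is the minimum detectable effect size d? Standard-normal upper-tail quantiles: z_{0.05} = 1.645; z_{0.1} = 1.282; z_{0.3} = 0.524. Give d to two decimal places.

d_min ≈ 0.36

For a single sample (or paired design) of n = 65: d_min = (z_{α} + z_β)/√n.
z-sum = 1.645 + 1.282 = 2.927.
d_min = 2.927 / √65 = 2.927 / 8.062 = 0.363.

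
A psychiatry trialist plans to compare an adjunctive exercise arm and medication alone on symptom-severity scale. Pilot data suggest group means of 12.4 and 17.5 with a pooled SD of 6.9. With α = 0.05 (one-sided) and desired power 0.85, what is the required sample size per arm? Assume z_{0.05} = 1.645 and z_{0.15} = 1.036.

Cohen's d = |M₁ − M₂| / SD_pooled = |12.4 − 17.5| / 6.9 = 5.1 / 6.9 = 0.739.
For two independent groups with equal n: n = 2·((z_{α} + z_β) / d)².
z_{α} + z_β = 1.645 + 1.036 = 2.681.
n = 2 × (2.681 / 0.739)² = 2 × 3.628² = 2 × 13.16 = 26.3.
Round up to the next whole participant.

n = 27 per group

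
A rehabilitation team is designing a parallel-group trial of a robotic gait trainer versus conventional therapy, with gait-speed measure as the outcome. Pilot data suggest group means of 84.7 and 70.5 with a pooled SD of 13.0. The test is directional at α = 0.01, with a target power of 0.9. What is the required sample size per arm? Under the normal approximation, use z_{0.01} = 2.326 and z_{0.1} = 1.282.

Cohen's d = |M₁ − M₂| / SD_pooled = |84.7 − 70.5| / 13.0 = 14.2 / 13.0 = 1.092.
For two independent groups with equal n: n = 2·((z_{α} + z_β) / d)².
z_{α} + z_β = 2.326 + 1.282 = 3.608.
n = 2 × (3.608 / 1.092)² = 2 × 3.304² = 2 × 10.92 = 21.8.
Round up to the next whole participant.

n = 22 per group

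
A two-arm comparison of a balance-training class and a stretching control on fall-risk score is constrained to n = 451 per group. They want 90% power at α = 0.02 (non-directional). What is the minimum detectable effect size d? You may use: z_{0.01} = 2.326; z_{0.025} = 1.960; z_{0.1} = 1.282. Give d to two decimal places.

d_min ≈ 0.24

For two independent groups of n = 451 each: d_min = (z_{α/2} + z_β)·√(2/n).
z-sum = 2.326 + 1.282 = 3.608.
d_min = 3.608 × √(2/451) = 3.608 × 0.0666 = 0.240.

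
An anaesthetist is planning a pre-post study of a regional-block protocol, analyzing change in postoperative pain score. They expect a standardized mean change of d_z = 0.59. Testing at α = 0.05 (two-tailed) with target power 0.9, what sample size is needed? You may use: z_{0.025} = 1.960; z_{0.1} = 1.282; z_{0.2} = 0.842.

For a paired (one-sample on differences) test: n = ((z_{α/2} + z_β) / d)².
z_{α/2} + z_β = 1.960 + 1.282 = 3.242.
n = (3.242 / 0.59)² = 5.495² = 30.19.
Round up.

n = 31 pairs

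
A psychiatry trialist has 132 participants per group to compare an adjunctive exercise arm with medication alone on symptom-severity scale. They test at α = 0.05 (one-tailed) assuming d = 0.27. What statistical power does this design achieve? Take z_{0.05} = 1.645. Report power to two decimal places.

For two equal groups, power = Φ(d·√(n/2) − z_{α}).
d·√(n/2) = 0.27 × √(132/2) = 0.27 × 8.124 = 2.193.
z_β = 2.193 − 1.645 = 0.548.
Power = Φ(0.548) = 0.708.

power ≈ 0.71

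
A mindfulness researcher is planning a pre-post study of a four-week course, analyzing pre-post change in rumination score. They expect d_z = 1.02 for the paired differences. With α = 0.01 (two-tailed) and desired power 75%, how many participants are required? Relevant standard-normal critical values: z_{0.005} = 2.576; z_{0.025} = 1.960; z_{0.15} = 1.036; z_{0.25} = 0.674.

For a paired (one-sample on differences) test: n = ((z_{α/2} + z_β) / d)².
z_{α/2} + z_β = 2.576 + 0.674 = 3.250.
n = (3.250 / 1.02)² = 3.186² = 10.15.
Round up.

n = 11 pairs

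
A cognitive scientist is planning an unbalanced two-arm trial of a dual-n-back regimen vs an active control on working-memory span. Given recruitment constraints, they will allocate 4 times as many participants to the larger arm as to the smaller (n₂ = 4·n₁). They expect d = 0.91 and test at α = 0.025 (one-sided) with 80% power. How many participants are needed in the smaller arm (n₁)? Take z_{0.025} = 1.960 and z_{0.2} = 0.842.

n₁ = 12

With allocation ratio k = n₂/n₁ = 4, Var(x̄₁−x̄₂) = σ²(1/n₁ + 1/(k·n₁)) = σ²·(k+1)/(k·n₁).
So n₁ = (1 + 1/k)·((z_{α} + z_β)/d)² = 1.250 × (2.802/0.91)².
n₁ = 1.250 × 9.48 = 11.9.
Round up: n₁ = 12, giving n₂ = 4 × 12 = 48.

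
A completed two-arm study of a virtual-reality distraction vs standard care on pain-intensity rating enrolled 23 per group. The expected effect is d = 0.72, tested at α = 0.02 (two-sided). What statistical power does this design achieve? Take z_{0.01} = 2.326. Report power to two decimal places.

For two equal groups, power = Φ(d·√(n/2) − z_{α/2}).
d·√(n/2) = 0.72 × √(23/2) = 0.72 × 3.391 = 2.442.
z_β = 2.442 − 2.326 = 0.116.
Power = Φ(0.116) = 0.546.

power ≈ 0.55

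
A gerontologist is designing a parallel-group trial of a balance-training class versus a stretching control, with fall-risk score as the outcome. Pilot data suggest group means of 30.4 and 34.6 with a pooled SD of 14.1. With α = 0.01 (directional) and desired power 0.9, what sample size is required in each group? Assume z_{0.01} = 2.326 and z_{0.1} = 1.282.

n = 294 per group

Cohen's d = |M₁ − M₂| / SD_pooled = |30.4 − 34.6| / 14.1 = 4.2 / 14.1 = 0.298.
For two independent groups with equal n: n = 2·((z_{α} + z_β) / d)².
z_{α} + z_β = 2.326 + 1.282 = 3.608.
n = 2 × (3.608 / 0.298)² = 2 × 12.107² = 2 × 146.59 = 293.2.
Round up to the next whole participant.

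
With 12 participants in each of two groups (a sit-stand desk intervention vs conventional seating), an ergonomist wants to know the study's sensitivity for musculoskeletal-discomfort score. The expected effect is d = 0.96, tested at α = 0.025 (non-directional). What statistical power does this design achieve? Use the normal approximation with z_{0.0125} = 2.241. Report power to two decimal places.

power ≈ 0.54

For two equal groups, power = Φ(d·√(n/2) − z_{α/2}).
d·√(n/2) = 0.96 × √(12/2) = 0.96 × 2.449 = 2.352.
z_β = 2.352 − 2.241 = 0.111.
Power = Φ(0.111) = 0.544.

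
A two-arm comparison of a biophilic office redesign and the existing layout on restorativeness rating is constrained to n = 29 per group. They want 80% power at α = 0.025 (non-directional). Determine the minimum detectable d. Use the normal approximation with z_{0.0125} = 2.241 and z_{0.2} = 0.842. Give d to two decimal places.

d_min ≈ 0.81

For two independent groups of n = 29 each: d_min = (z_{α/2} + z_β)·√(2/n).
z-sum = 2.241 + 0.842 = 3.083.
d_min = 3.083 × √(2/29) = 3.083 × 0.2626 = 0.810.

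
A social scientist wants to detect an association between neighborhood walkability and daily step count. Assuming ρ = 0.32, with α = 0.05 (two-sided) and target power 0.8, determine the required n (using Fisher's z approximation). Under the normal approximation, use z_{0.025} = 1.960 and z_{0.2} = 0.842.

n = 75

Fisher's z: C = ½·ln((1+r)/(1−r)) = ½·ln(1.9412) = 0.3316.
n = ((z_{α/2} + z_β)/C)² + 3.
(1.960 + 0.842) / 0.3316 = 2.802 / 0.3316 = 8.450.
n = 8.450² + 3 = 71.40 + 3 = 74.4.
Round up.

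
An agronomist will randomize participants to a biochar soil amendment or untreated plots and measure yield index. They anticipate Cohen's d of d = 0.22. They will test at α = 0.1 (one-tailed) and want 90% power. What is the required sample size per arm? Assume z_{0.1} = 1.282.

For two independent groups with equal n: n = 2·((z_{α} + z_β) / d)².
z_{α} + z_β = 1.282 + 1.282 = 2.564.
n = 2 × (2.564 / 0.22)² = 2 × 11.655² = 2 × 135.83 = 271.7.
Round up to the next whole participant.

n = 272 per group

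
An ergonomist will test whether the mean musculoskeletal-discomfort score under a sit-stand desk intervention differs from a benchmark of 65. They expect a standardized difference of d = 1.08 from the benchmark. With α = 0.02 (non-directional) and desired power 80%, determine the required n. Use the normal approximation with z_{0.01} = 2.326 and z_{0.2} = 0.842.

For a one-sample test: n = ((z_{α/2} + z_β) / d)².
z_{α/2} + z_β = 2.326 + 0.842 = 3.168.
n = (3.168 / 1.08)² = 2.933² = 8.60.
Round up.

n = 9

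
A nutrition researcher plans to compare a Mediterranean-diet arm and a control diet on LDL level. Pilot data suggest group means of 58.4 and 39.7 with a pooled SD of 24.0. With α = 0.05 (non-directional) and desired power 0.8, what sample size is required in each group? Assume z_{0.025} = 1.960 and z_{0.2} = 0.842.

Cohen's d = |M₁ − M₂| / SD_pooled = |58.4 − 39.7| / 24.0 = 18.7 / 24.0 = 0.779.
For two independent groups with equal n: n = 2·((z_{α/2} + z_β) / d)².
z_{α/2} + z_β = 1.960 + 0.842 = 2.802.
n = 2 × (2.802 / 0.779)² = 2 × 3.597² = 2 × 12.94 = 25.9.
Round up to the next whole participant.

n = 26 per group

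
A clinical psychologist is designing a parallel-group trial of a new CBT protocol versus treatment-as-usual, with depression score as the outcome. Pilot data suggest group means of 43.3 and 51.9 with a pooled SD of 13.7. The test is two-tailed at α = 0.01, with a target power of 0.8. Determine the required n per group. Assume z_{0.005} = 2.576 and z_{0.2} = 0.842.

n = 60 per group

Cohen's d = |M₁ − M₂| / SD_pooled = |43.3 − 51.9| / 13.7 = 8.6 / 13.7 = 0.628.
For two independent groups with equal n: n = 2·((z_{α/2} + z_β) / d)².
z_{α/2} + z_β = 2.576 + 0.842 = 3.418.
n = 2 × (3.418 / 0.628)² = 2 × 5.443² = 2 × 29.62 = 59.2.
Round up to the next whole participant.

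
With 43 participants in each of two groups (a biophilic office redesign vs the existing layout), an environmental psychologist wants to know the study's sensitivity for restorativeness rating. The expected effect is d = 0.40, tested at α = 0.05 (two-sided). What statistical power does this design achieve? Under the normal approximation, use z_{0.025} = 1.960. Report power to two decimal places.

For two equal groups, power = Φ(d·√(n/2) − z_{α/2}).
d·√(n/2) = 0.40 × √(43/2) = 0.40 × 4.637 = 1.855.
z_β = 1.855 − 1.960 = -0.105.
Power = Φ(-0.105) = 0.458.

power ≈ 0.46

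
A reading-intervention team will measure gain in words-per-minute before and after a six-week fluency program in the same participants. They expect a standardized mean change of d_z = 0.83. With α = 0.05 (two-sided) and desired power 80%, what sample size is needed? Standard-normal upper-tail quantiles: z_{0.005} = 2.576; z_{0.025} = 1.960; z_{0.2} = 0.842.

For a paired (one-sample on differences) test: n = ((z_{α/2} + z_β) / d)².
z_{α/2} + z_β = 1.960 + 0.842 = 2.802.
n = (2.802 / 0.83)² = 3.376² = 11.40.
Round up.

n = 12 pairs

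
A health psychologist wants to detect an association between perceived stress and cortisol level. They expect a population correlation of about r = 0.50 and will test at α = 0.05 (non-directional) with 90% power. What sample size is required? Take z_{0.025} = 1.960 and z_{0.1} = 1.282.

Fisher's z: C = ½·ln((1+r)/(1−r)) = ½·ln(3.0000) = 0.5493.
n = ((z_{α/2} + z_β)/C)² + 3.
(1.960 + 1.282) / 0.5493 = 3.242 / 0.5493 = 5.902.
n = 5.902² + 3 = 34.83 + 3 = 37.8.
Round up.

n = 38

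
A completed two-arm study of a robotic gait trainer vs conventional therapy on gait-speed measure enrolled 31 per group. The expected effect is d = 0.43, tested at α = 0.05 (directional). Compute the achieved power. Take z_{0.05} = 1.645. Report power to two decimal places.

power ≈ 0.52

For two equal groups, power = Φ(d·√(n/2) − z_{α}).
d·√(n/2) = 0.43 × √(31/2) = 0.43 × 3.937 = 1.693.
z_β = 1.693 − 1.645 = 0.048.
Power = Φ(0.048) = 0.519.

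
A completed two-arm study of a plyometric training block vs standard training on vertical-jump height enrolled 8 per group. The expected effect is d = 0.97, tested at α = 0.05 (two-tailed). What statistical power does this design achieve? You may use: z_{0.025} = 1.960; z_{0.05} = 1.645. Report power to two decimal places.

For two equal groups, power = Φ(d·√(n/2) − z_{α/2}).
d·√(n/2) = 0.97 × √(8/2) = 0.97 × 2.000 = 1.940.
z_β = 1.940 − 1.960 = -0.020.
Power = Φ(-0.020) = 0.492.

power ≈ 0.49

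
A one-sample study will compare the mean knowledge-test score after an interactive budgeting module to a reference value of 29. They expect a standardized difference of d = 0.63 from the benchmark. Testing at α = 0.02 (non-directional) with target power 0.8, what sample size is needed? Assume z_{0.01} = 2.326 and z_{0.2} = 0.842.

n = 26

For a one-sample test: n = ((z_{α/2} + z_β) / d)².
z_{α/2} + z_β = 2.326 + 0.842 = 3.168.
n = (3.168 / 0.63)² = 5.029² = 25.29.
Round up.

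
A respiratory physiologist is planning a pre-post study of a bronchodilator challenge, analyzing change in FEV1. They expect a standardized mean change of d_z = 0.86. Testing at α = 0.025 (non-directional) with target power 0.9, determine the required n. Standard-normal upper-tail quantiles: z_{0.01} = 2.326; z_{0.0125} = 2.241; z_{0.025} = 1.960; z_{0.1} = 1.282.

For a paired (one-sample on differences) test: n = ((z_{α/2} + z_β) / d)².
z_{α/2} + z_β = 2.241 + 1.282 = 3.523.
n = (3.523 / 0.86)² = 4.097² = 16.78.
Round up.

n = 17 pairs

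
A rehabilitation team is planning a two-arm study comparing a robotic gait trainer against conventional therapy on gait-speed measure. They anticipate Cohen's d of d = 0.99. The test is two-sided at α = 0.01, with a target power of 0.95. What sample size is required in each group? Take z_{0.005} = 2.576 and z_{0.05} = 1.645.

For two independent groups with equal n: n = 2·((z_{α/2} + z_β) / d)².
z_{α/2} + z_β = 2.576 + 1.645 = 4.221.
n = 2 × (4.221 / 0.99)² = 2 × 4.264² = 2 × 18.18 = 36.4.
Round up to the next whole participant.

n = 37 per group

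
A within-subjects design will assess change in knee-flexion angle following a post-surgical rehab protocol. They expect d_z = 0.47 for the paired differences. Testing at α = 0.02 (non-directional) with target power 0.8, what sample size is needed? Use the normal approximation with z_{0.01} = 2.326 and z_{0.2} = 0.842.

n = 46 pairs

For a paired (one-sample on differences) test: n = ((z_{α/2} + z_β) / d)².
z_{α/2} + z_β = 2.326 + 0.842 = 3.168.
n = (3.168 / 0.47)² = 6.740² = 45.43.
Round up.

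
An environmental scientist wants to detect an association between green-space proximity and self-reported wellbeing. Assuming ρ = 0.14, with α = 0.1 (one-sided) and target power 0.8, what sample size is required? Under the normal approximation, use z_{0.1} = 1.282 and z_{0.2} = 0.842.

n = 231

Fisher's z: C = ½·ln((1+r)/(1−r)) = ½·ln(1.3256) = 0.1409.
n = ((z_{α} + z_β)/C)² + 3.
(1.282 + 0.842) / 0.1409 = 2.124 / 0.1409 = 15.075.
n = 15.075² + 3 = 227.24 + 3 = 230.2.
Round up.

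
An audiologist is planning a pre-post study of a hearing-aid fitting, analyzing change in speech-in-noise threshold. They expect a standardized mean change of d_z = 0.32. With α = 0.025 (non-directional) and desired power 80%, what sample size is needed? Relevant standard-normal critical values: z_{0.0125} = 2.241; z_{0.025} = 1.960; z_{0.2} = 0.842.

For a paired (one-sample on differences) test: n = ((z_{α/2} + z_β) / d)².
z_{α/2} + z_β = 2.241 + 0.842 = 3.083.
n = (3.083 / 0.32)² = 9.634² = 92.82.
Round up.

n = 93 pairs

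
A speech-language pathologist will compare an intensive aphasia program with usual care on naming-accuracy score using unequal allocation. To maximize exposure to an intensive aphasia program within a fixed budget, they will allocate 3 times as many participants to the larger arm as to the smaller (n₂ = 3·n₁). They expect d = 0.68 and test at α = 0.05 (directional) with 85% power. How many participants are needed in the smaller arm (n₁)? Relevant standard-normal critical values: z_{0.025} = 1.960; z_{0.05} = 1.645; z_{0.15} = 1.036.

n₁ = 21

With allocation ratio k = n₂/n₁ = 3, Var(x̄₁−x̄₂) = σ²(1/n₁ + 1/(k·n₁)) = σ²·(k+1)/(k·n₁).
So n₁ = (1 + 1/k)·((z_{α} + z_β)/d)² = 1.333 × (2.681/0.68)².
n₁ = 1.333 × 15.54 = 20.7.
Round up: n₁ = 21, giving n₂ = 3 × 21 = 63.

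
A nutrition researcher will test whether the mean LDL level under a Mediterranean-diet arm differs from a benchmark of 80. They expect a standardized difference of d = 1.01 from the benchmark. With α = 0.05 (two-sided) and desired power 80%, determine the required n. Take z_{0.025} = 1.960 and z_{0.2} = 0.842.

For a one-sample test: n = ((z_{α/2} + z_β) / d)².
z_{α/2} + z_β = 1.960 + 0.842 = 2.802.
n = (2.802 / 1.01)² = 2.774² = 7.70.
Round up.

n = 8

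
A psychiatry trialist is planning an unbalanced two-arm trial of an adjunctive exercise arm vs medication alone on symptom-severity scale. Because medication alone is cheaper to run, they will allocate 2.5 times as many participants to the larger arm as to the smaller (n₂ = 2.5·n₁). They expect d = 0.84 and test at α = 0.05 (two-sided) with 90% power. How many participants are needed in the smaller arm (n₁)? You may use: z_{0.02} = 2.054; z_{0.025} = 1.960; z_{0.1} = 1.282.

With allocation ratio k = n₂/n₁ = 2.5, Var(x̄₁−x̄₂) = σ²(1/n₁ + 1/(k·n₁)) = σ²·(k+1)/(k·n₁).
So n₁ = (1 + 1/k)·((z_{α/2} + z_β)/d)² = 1.400 × (3.242/0.84)².
n₁ = 1.400 × 14.90 = 20.9.
Round up: n₁ = 21, giving n₂ = ⌈2.5 × 21⌉ = ⌈52.5⌉ = 53.

n₁ = 21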